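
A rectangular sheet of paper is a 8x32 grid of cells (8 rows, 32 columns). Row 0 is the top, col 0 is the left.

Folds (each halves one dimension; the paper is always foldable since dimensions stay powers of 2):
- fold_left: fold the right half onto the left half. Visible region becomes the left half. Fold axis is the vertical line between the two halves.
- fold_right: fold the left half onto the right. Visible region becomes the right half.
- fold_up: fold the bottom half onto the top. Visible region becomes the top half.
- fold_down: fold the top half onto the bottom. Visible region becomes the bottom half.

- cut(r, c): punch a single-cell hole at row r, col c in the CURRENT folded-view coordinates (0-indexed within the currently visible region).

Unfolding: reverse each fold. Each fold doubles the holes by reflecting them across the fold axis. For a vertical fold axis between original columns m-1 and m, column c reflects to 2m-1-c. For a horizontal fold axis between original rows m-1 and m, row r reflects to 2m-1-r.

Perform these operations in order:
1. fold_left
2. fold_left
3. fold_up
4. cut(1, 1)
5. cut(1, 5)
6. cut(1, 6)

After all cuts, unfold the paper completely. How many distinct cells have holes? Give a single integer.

Answer: 24

Derivation:
Op 1 fold_left: fold axis v@16; visible region now rows[0,8) x cols[0,16) = 8x16
Op 2 fold_left: fold axis v@8; visible region now rows[0,8) x cols[0,8) = 8x8
Op 3 fold_up: fold axis h@4; visible region now rows[0,4) x cols[0,8) = 4x8
Op 4 cut(1, 1): punch at orig (1,1); cuts so far [(1, 1)]; region rows[0,4) x cols[0,8) = 4x8
Op 5 cut(1, 5): punch at orig (1,5); cuts so far [(1, 1), (1, 5)]; region rows[0,4) x cols[0,8) = 4x8
Op 6 cut(1, 6): punch at orig (1,6); cuts so far [(1, 1), (1, 5), (1, 6)]; region rows[0,4) x cols[0,8) = 4x8
Unfold 1 (reflect across h@4): 6 holes -> [(1, 1), (1, 5), (1, 6), (6, 1), (6, 5), (6, 6)]
Unfold 2 (reflect across v@8): 12 holes -> [(1, 1), (1, 5), (1, 6), (1, 9), (1, 10), (1, 14), (6, 1), (6, 5), (6, 6), (6, 9), (6, 10), (6, 14)]
Unfold 3 (reflect across v@16): 24 holes -> [(1, 1), (1, 5), (1, 6), (1, 9), (1, 10), (1, 14), (1, 17), (1, 21), (1, 22), (1, 25), (1, 26), (1, 30), (6, 1), (6, 5), (6, 6), (6, 9), (6, 10), (6, 14), (6, 17), (6, 21), (6, 22), (6, 25), (6, 26), (6, 30)]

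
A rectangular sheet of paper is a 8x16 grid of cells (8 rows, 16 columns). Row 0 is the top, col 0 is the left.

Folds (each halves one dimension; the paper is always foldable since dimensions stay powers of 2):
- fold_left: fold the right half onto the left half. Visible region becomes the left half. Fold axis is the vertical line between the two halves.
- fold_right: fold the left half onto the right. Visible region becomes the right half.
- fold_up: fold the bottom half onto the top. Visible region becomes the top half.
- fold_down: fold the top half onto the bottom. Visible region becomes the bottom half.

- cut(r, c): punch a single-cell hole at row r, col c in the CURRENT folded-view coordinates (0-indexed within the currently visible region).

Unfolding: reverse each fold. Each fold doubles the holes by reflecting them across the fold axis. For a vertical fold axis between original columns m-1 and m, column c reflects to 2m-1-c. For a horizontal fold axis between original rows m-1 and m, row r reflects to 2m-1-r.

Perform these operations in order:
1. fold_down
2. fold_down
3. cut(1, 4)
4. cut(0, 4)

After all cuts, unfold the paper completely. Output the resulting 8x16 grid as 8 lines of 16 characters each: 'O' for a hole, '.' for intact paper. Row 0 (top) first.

Op 1 fold_down: fold axis h@4; visible region now rows[4,8) x cols[0,16) = 4x16
Op 2 fold_down: fold axis h@6; visible region now rows[6,8) x cols[0,16) = 2x16
Op 3 cut(1, 4): punch at orig (7,4); cuts so far [(7, 4)]; region rows[6,8) x cols[0,16) = 2x16
Op 4 cut(0, 4): punch at orig (6,4); cuts so far [(6, 4), (7, 4)]; region rows[6,8) x cols[0,16) = 2x16
Unfold 1 (reflect across h@6): 4 holes -> [(4, 4), (5, 4), (6, 4), (7, 4)]
Unfold 2 (reflect across h@4): 8 holes -> [(0, 4), (1, 4), (2, 4), (3, 4), (4, 4), (5, 4), (6, 4), (7, 4)]

Answer: ....O...........
....O...........
....O...........
....O...........
....O...........
....O...........
....O...........
....O...........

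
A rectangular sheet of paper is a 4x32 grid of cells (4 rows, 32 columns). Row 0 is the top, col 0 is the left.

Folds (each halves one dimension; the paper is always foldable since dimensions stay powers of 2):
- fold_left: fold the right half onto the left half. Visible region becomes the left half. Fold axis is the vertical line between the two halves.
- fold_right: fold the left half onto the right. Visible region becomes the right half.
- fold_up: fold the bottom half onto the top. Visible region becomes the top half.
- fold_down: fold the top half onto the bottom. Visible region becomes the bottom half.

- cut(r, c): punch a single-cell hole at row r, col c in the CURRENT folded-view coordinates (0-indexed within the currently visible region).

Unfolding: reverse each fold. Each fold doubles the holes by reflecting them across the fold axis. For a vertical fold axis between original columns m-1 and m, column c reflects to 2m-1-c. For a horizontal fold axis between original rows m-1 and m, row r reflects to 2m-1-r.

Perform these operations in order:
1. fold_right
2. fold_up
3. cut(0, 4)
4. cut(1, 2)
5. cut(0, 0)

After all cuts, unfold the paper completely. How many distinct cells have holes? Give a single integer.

Answer: 12

Derivation:
Op 1 fold_right: fold axis v@16; visible region now rows[0,4) x cols[16,32) = 4x16
Op 2 fold_up: fold axis h@2; visible region now rows[0,2) x cols[16,32) = 2x16
Op 3 cut(0, 4): punch at orig (0,20); cuts so far [(0, 20)]; region rows[0,2) x cols[16,32) = 2x16
Op 4 cut(1, 2): punch at orig (1,18); cuts so far [(0, 20), (1, 18)]; region rows[0,2) x cols[16,32) = 2x16
Op 5 cut(0, 0): punch at orig (0,16); cuts so far [(0, 16), (0, 20), (1, 18)]; region rows[0,2) x cols[16,32) = 2x16
Unfold 1 (reflect across h@2): 6 holes -> [(0, 16), (0, 20), (1, 18), (2, 18), (3, 16), (3, 20)]
Unfold 2 (reflect across v@16): 12 holes -> [(0, 11), (0, 15), (0, 16), (0, 20), (1, 13), (1, 18), (2, 13), (2, 18), (3, 11), (3, 15), (3, 16), (3, 20)]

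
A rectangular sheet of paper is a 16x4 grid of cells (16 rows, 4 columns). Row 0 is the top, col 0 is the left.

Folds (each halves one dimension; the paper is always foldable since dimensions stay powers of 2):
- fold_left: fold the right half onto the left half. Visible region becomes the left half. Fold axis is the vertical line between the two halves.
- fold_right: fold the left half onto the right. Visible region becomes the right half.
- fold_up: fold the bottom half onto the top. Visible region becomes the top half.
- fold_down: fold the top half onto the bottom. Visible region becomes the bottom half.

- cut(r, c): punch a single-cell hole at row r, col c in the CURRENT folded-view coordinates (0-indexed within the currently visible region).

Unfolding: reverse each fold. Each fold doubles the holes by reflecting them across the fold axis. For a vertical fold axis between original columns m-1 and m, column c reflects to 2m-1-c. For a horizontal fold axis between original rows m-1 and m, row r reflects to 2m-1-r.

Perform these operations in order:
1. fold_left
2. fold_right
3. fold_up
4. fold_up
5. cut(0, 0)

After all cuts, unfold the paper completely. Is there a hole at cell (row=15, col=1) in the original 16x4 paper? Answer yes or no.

Answer: yes

Derivation:
Op 1 fold_left: fold axis v@2; visible region now rows[0,16) x cols[0,2) = 16x2
Op 2 fold_right: fold axis v@1; visible region now rows[0,16) x cols[1,2) = 16x1
Op 3 fold_up: fold axis h@8; visible region now rows[0,8) x cols[1,2) = 8x1
Op 4 fold_up: fold axis h@4; visible region now rows[0,4) x cols[1,2) = 4x1
Op 5 cut(0, 0): punch at orig (0,1); cuts so far [(0, 1)]; region rows[0,4) x cols[1,2) = 4x1
Unfold 1 (reflect across h@4): 2 holes -> [(0, 1), (7, 1)]
Unfold 2 (reflect across h@8): 4 holes -> [(0, 1), (7, 1), (8, 1), (15, 1)]
Unfold 3 (reflect across v@1): 8 holes -> [(0, 0), (0, 1), (7, 0), (7, 1), (8, 0), (8, 1), (15, 0), (15, 1)]
Unfold 4 (reflect across v@2): 16 holes -> [(0, 0), (0, 1), (0, 2), (0, 3), (7, 0), (7, 1), (7, 2), (7, 3), (8, 0), (8, 1), (8, 2), (8, 3), (15, 0), (15, 1), (15, 2), (15, 3)]
Holes: [(0, 0), (0, 1), (0, 2), (0, 3), (7, 0), (7, 1), (7, 2), (7, 3), (8, 0), (8, 1), (8, 2), (8, 3), (15, 0), (15, 1), (15, 2), (15, 3)]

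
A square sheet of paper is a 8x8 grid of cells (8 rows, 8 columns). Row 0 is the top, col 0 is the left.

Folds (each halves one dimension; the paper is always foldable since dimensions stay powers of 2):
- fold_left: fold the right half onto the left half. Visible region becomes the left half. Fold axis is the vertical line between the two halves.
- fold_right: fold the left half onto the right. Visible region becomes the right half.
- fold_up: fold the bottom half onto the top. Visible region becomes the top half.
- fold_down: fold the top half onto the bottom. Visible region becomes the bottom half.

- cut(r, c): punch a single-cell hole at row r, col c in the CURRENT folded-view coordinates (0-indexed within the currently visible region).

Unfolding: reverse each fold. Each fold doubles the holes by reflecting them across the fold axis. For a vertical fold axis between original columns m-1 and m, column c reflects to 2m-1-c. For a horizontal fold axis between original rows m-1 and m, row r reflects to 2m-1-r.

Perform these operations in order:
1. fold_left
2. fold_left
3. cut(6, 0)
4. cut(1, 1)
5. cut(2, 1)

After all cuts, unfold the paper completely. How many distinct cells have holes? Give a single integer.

Op 1 fold_left: fold axis v@4; visible region now rows[0,8) x cols[0,4) = 8x4
Op 2 fold_left: fold axis v@2; visible region now rows[0,8) x cols[0,2) = 8x2
Op 3 cut(6, 0): punch at orig (6,0); cuts so far [(6, 0)]; region rows[0,8) x cols[0,2) = 8x2
Op 4 cut(1, 1): punch at orig (1,1); cuts so far [(1, 1), (6, 0)]; region rows[0,8) x cols[0,2) = 8x2
Op 5 cut(2, 1): punch at orig (2,1); cuts so far [(1, 1), (2, 1), (6, 0)]; region rows[0,8) x cols[0,2) = 8x2
Unfold 1 (reflect across v@2): 6 holes -> [(1, 1), (1, 2), (2, 1), (2, 2), (6, 0), (6, 3)]
Unfold 2 (reflect across v@4): 12 holes -> [(1, 1), (1, 2), (1, 5), (1, 6), (2, 1), (2, 2), (2, 5), (2, 6), (6, 0), (6, 3), (6, 4), (6, 7)]

Answer: 12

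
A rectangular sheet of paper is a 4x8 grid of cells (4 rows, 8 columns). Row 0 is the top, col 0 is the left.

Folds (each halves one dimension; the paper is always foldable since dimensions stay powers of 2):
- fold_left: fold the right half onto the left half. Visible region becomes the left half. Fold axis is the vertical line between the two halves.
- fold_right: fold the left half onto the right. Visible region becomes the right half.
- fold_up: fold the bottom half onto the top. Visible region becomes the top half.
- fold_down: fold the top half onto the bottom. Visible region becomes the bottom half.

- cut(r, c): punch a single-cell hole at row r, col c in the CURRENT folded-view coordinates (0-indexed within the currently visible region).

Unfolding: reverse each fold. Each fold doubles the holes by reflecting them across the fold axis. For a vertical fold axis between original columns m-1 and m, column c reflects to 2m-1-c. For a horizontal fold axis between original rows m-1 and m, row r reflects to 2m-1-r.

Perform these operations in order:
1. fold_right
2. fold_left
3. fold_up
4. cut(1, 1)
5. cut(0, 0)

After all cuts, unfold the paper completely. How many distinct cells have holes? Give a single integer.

Op 1 fold_right: fold axis v@4; visible region now rows[0,4) x cols[4,8) = 4x4
Op 2 fold_left: fold axis v@6; visible region now rows[0,4) x cols[4,6) = 4x2
Op 3 fold_up: fold axis h@2; visible region now rows[0,2) x cols[4,6) = 2x2
Op 4 cut(1, 1): punch at orig (1,5); cuts so far [(1, 5)]; region rows[0,2) x cols[4,6) = 2x2
Op 5 cut(0, 0): punch at orig (0,4); cuts so far [(0, 4), (1, 5)]; region rows[0,2) x cols[4,6) = 2x2
Unfold 1 (reflect across h@2): 4 holes -> [(0, 4), (1, 5), (2, 5), (3, 4)]
Unfold 2 (reflect across v@6): 8 holes -> [(0, 4), (0, 7), (1, 5), (1, 6), (2, 5), (2, 6), (3, 4), (3, 7)]
Unfold 3 (reflect across v@4): 16 holes -> [(0, 0), (0, 3), (0, 4), (0, 7), (1, 1), (1, 2), (1, 5), (1, 6), (2, 1), (2, 2), (2, 5), (2, 6), (3, 0), (3, 3), (3, 4), (3, 7)]

Answer: 16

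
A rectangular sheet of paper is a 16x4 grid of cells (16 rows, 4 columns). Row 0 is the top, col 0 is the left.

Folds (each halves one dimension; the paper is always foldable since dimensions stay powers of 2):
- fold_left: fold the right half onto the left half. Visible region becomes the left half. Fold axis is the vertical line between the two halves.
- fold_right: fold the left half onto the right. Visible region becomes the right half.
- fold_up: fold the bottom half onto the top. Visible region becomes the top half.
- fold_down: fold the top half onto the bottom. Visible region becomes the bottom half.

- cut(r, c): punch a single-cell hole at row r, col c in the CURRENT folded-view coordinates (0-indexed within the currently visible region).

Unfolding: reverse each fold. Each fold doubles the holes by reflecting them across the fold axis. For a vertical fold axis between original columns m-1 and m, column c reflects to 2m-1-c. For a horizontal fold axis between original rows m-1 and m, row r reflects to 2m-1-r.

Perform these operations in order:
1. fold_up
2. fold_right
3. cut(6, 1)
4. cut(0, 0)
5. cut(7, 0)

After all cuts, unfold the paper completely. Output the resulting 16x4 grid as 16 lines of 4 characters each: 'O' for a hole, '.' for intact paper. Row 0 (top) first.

Op 1 fold_up: fold axis h@8; visible region now rows[0,8) x cols[0,4) = 8x4
Op 2 fold_right: fold axis v@2; visible region now rows[0,8) x cols[2,4) = 8x2
Op 3 cut(6, 1): punch at orig (6,3); cuts so far [(6, 3)]; region rows[0,8) x cols[2,4) = 8x2
Op 4 cut(0, 0): punch at orig (0,2); cuts so far [(0, 2), (6, 3)]; region rows[0,8) x cols[2,4) = 8x2
Op 5 cut(7, 0): punch at orig (7,2); cuts so far [(0, 2), (6, 3), (7, 2)]; region rows[0,8) x cols[2,4) = 8x2
Unfold 1 (reflect across v@2): 6 holes -> [(0, 1), (0, 2), (6, 0), (6, 3), (7, 1), (7, 2)]
Unfold 2 (reflect across h@8): 12 holes -> [(0, 1), (0, 2), (6, 0), (6, 3), (7, 1), (7, 2), (8, 1), (8, 2), (9, 0), (9, 3), (15, 1), (15, 2)]

Answer: .OO.
....
....
....
....
....
O..O
.OO.
.OO.
O..O
....
....
....
....
....
.OO.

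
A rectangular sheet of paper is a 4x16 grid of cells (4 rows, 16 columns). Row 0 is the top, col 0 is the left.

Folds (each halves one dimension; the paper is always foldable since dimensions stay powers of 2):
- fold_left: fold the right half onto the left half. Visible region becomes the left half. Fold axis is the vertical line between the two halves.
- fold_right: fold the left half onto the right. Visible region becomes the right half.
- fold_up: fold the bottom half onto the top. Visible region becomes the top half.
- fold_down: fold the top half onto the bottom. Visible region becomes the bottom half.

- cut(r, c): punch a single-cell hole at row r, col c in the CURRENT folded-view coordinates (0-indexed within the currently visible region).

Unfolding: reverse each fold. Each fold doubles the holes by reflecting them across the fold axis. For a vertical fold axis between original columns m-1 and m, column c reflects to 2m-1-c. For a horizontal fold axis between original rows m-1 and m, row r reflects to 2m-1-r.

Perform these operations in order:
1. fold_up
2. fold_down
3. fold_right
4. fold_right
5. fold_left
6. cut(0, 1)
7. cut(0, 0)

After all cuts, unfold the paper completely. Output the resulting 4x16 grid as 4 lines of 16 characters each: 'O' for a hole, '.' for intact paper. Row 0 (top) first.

Op 1 fold_up: fold axis h@2; visible region now rows[0,2) x cols[0,16) = 2x16
Op 2 fold_down: fold axis h@1; visible region now rows[1,2) x cols[0,16) = 1x16
Op 3 fold_right: fold axis v@8; visible region now rows[1,2) x cols[8,16) = 1x8
Op 4 fold_right: fold axis v@12; visible region now rows[1,2) x cols[12,16) = 1x4
Op 5 fold_left: fold axis v@14; visible region now rows[1,2) x cols[12,14) = 1x2
Op 6 cut(0, 1): punch at orig (1,13); cuts so far [(1, 13)]; region rows[1,2) x cols[12,14) = 1x2
Op 7 cut(0, 0): punch at orig (1,12); cuts so far [(1, 12), (1, 13)]; region rows[1,2) x cols[12,14) = 1x2
Unfold 1 (reflect across v@14): 4 holes -> [(1, 12), (1, 13), (1, 14), (1, 15)]
Unfold 2 (reflect across v@12): 8 holes -> [(1, 8), (1, 9), (1, 10), (1, 11), (1, 12), (1, 13), (1, 14), (1, 15)]
Unfold 3 (reflect across v@8): 16 holes -> [(1, 0), (1, 1), (1, 2), (1, 3), (1, 4), (1, 5), (1, 6), (1, 7), (1, 8), (1, 9), (1, 10), (1, 11), (1, 12), (1, 13), (1, 14), (1, 15)]
Unfold 4 (reflect across h@1): 32 holes -> [(0, 0), (0, 1), (0, 2), (0, 3), (0, 4), (0, 5), (0, 6), (0, 7), (0, 8), (0, 9), (0, 10), (0, 11), (0, 12), (0, 13), (0, 14), (0, 15), (1, 0), (1, 1), (1, 2), (1, 3), (1, 4), (1, 5), (1, 6), (1, 7), (1, 8), (1, 9), (1, 10), (1, 11), (1, 12), (1, 13), (1, 14), (1, 15)]
Unfold 5 (reflect across h@2): 64 holes -> [(0, 0), (0, 1), (0, 2), (0, 3), (0, 4), (0, 5), (0, 6), (0, 7), (0, 8), (0, 9), (0, 10), (0, 11), (0, 12), (0, 13), (0, 14), (0, 15), (1, 0), (1, 1), (1, 2), (1, 3), (1, 4), (1, 5), (1, 6), (1, 7), (1, 8), (1, 9), (1, 10), (1, 11), (1, 12), (1, 13), (1, 14), (1, 15), (2, 0), (2, 1), (2, 2), (2, 3), (2, 4), (2, 5), (2, 6), (2, 7), (2, 8), (2, 9), (2, 10), (2, 11), (2, 12), (2, 13), (2, 14), (2, 15), (3, 0), (3, 1), (3, 2), (3, 3), (3, 4), (3, 5), (3, 6), (3, 7), (3, 8), (3, 9), (3, 10), (3, 11), (3, 12), (3, 13), (3, 14), (3, 15)]

Answer: OOOOOOOOOOOOOOOO
OOOOOOOOOOOOOOOO
OOOOOOOOOOOOOOOO
OOOOOOOOOOOOOOOO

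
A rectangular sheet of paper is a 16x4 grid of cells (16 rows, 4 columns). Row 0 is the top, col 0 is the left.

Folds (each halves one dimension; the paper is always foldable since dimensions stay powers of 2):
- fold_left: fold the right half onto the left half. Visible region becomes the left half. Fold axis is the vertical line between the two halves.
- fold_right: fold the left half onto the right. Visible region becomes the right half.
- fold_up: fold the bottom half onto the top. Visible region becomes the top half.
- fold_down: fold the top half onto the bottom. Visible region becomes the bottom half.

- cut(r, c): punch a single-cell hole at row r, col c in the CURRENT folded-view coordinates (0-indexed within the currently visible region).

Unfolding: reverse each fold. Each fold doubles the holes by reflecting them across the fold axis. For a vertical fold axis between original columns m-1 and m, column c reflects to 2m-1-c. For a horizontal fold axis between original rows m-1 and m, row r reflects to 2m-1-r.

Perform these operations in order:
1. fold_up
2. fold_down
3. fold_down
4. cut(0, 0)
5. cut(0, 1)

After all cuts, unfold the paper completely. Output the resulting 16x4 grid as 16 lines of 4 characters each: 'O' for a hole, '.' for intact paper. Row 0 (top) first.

Op 1 fold_up: fold axis h@8; visible region now rows[0,8) x cols[0,4) = 8x4
Op 2 fold_down: fold axis h@4; visible region now rows[4,8) x cols[0,4) = 4x4
Op 3 fold_down: fold axis h@6; visible region now rows[6,8) x cols[0,4) = 2x4
Op 4 cut(0, 0): punch at orig (6,0); cuts so far [(6, 0)]; region rows[6,8) x cols[0,4) = 2x4
Op 5 cut(0, 1): punch at orig (6,1); cuts so far [(6, 0), (6, 1)]; region rows[6,8) x cols[0,4) = 2x4
Unfold 1 (reflect across h@6): 4 holes -> [(5, 0), (5, 1), (6, 0), (6, 1)]
Unfold 2 (reflect across h@4): 8 holes -> [(1, 0), (1, 1), (2, 0), (2, 1), (5, 0), (5, 1), (6, 0), (6, 1)]
Unfold 3 (reflect across h@8): 16 holes -> [(1, 0), (1, 1), (2, 0), (2, 1), (5, 0), (5, 1), (6, 0), (6, 1), (9, 0), (9, 1), (10, 0), (10, 1), (13, 0), (13, 1), (14, 0), (14, 1)]

Answer: ....
OO..
OO..
....
....
OO..
OO..
....
....
OO..
OO..
....
....
OO..
OO..
....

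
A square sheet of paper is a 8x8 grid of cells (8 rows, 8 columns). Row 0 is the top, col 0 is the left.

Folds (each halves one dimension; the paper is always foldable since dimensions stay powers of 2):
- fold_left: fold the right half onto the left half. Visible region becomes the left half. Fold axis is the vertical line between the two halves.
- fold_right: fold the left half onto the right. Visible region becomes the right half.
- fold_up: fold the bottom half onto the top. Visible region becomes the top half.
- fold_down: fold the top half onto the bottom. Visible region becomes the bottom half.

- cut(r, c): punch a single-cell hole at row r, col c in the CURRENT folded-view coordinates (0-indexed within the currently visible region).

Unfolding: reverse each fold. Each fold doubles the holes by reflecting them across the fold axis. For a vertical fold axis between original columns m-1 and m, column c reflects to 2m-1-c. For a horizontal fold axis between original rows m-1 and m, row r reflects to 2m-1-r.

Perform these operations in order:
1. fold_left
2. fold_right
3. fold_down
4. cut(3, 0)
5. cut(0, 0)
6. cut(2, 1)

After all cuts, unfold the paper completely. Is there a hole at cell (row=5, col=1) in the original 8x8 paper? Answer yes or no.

Answer: no

Derivation:
Op 1 fold_left: fold axis v@4; visible region now rows[0,8) x cols[0,4) = 8x4
Op 2 fold_right: fold axis v@2; visible region now rows[0,8) x cols[2,4) = 8x2
Op 3 fold_down: fold axis h@4; visible region now rows[4,8) x cols[2,4) = 4x2
Op 4 cut(3, 0): punch at orig (7,2); cuts so far [(7, 2)]; region rows[4,8) x cols[2,4) = 4x2
Op 5 cut(0, 0): punch at orig (4,2); cuts so far [(4, 2), (7, 2)]; region rows[4,8) x cols[2,4) = 4x2
Op 6 cut(2, 1): punch at orig (6,3); cuts so far [(4, 2), (6, 3), (7, 2)]; region rows[4,8) x cols[2,4) = 4x2
Unfold 1 (reflect across h@4): 6 holes -> [(0, 2), (1, 3), (3, 2), (4, 2), (6, 3), (7, 2)]
Unfold 2 (reflect across v@2): 12 holes -> [(0, 1), (0, 2), (1, 0), (1, 3), (3, 1), (3, 2), (4, 1), (4, 2), (6, 0), (6, 3), (7, 1), (7, 2)]
Unfold 3 (reflect across v@4): 24 holes -> [(0, 1), (0, 2), (0, 5), (0, 6), (1, 0), (1, 3), (1, 4), (1, 7), (3, 1), (3, 2), (3, 5), (3, 6), (4, 1), (4, 2), (4, 5), (4, 6), (6, 0), (6, 3), (6, 4), (6, 7), (7, 1), (7, 2), (7, 5), (7, 6)]
Holes: [(0, 1), (0, 2), (0, 5), (0, 6), (1, 0), (1, 3), (1, 4), (1, 7), (3, 1), (3, 2), (3, 5), (3, 6), (4, 1), (4, 2), (4, 5), (4, 6), (6, 0), (6, 3), (6, 4), (6, 7), (7, 1), (7, 2), (7, 5), (7, 6)]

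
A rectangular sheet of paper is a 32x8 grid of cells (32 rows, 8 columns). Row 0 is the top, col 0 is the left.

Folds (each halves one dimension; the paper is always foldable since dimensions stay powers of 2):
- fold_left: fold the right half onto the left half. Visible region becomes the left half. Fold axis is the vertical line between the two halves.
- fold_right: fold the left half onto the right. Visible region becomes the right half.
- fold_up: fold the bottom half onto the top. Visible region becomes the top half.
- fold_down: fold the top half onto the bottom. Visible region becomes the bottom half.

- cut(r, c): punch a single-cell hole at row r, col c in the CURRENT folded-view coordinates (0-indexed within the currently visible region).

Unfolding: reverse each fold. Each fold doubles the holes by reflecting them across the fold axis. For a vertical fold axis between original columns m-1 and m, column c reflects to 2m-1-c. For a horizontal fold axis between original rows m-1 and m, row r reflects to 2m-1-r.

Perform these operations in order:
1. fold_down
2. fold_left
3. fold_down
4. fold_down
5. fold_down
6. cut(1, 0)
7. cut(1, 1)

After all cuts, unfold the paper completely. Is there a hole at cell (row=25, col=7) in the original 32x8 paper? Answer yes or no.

Op 1 fold_down: fold axis h@16; visible region now rows[16,32) x cols[0,8) = 16x8
Op 2 fold_left: fold axis v@4; visible region now rows[16,32) x cols[0,4) = 16x4
Op 3 fold_down: fold axis h@24; visible region now rows[24,32) x cols[0,4) = 8x4
Op 4 fold_down: fold axis h@28; visible region now rows[28,32) x cols[0,4) = 4x4
Op 5 fold_down: fold axis h@30; visible region now rows[30,32) x cols[0,4) = 2x4
Op 6 cut(1, 0): punch at orig (31,0); cuts so far [(31, 0)]; region rows[30,32) x cols[0,4) = 2x4
Op 7 cut(1, 1): punch at orig (31,1); cuts so far [(31, 0), (31, 1)]; region rows[30,32) x cols[0,4) = 2x4
Unfold 1 (reflect across h@30): 4 holes -> [(28, 0), (28, 1), (31, 0), (31, 1)]
Unfold 2 (reflect across h@28): 8 holes -> [(24, 0), (24, 1), (27, 0), (27, 1), (28, 0), (28, 1), (31, 0), (31, 1)]
Unfold 3 (reflect across h@24): 16 holes -> [(16, 0), (16, 1), (19, 0), (19, 1), (20, 0), (20, 1), (23, 0), (23, 1), (24, 0), (24, 1), (27, 0), (27, 1), (28, 0), (28, 1), (31, 0), (31, 1)]
Unfold 4 (reflect across v@4): 32 holes -> [(16, 0), (16, 1), (16, 6), (16, 7), (19, 0), (19, 1), (19, 6), (19, 7), (20, 0), (20, 1), (20, 6), (20, 7), (23, 0), (23, 1), (23, 6), (23, 7), (24, 0), (24, 1), (24, 6), (24, 7), (27, 0), (27, 1), (27, 6), (27, 7), (28, 0), (28, 1), (28, 6), (28, 7), (31, 0), (31, 1), (31, 6), (31, 7)]
Unfold 5 (reflect across h@16): 64 holes -> [(0, 0), (0, 1), (0, 6), (0, 7), (3, 0), (3, 1), (3, 6), (3, 7), (4, 0), (4, 1), (4, 6), (4, 7), (7, 0), (7, 1), (7, 6), (7, 7), (8, 0), (8, 1), (8, 6), (8, 7), (11, 0), (11, 1), (11, 6), (11, 7), (12, 0), (12, 1), (12, 6), (12, 7), (15, 0), (15, 1), (15, 6), (15, 7), (16, 0), (16, 1), (16, 6), (16, 7), (19, 0), (19, 1), (19, 6), (19, 7), (20, 0), (20, 1), (20, 6), (20, 7), (23, 0), (23, 1), (23, 6), (23, 7), (24, 0), (24, 1), (24, 6), (24, 7), (27, 0), (27, 1), (27, 6), (27, 7), (28, 0), (28, 1), (28, 6), (28, 7), (31, 0), (31, 1), (31, 6), (31, 7)]
Holes: [(0, 0), (0, 1), (0, 6), (0, 7), (3, 0), (3, 1), (3, 6), (3, 7), (4, 0), (4, 1), (4, 6), (4, 7), (7, 0), (7, 1), (7, 6), (7, 7), (8, 0), (8, 1), (8, 6), (8, 7), (11, 0), (11, 1), (11, 6), (11, 7), (12, 0), (12, 1), (12, 6), (12, 7), (15, 0), (15, 1), (15, 6), (15, 7), (16, 0), (16, 1), (16, 6), (16, 7), (19, 0), (19, 1), (19, 6), (19, 7), (20, 0), (20, 1), (20, 6), (20, 7), (23, 0), (23, 1), (23, 6), (23, 7), (24, 0), (24, 1), (24, 6), (24, 7), (27, 0), (27, 1), (27, 6), (27, 7), (28, 0), (28, 1), (28, 6), (28, 7), (31, 0), (31, 1), (31, 6), (31, 7)]

Answer: no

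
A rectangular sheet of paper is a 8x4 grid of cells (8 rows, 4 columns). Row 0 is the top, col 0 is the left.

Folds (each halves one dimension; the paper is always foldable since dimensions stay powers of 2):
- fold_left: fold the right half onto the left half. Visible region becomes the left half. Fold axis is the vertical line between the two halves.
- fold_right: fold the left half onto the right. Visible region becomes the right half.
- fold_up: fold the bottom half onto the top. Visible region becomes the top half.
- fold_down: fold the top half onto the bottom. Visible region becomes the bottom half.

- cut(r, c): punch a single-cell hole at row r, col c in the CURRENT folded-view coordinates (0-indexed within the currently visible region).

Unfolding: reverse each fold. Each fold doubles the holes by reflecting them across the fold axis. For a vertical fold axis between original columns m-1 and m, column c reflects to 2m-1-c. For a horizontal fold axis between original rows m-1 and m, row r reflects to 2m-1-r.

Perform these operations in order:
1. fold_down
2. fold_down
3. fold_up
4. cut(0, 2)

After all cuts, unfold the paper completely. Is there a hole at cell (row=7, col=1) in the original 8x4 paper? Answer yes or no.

Answer: no

Derivation:
Op 1 fold_down: fold axis h@4; visible region now rows[4,8) x cols[0,4) = 4x4
Op 2 fold_down: fold axis h@6; visible region now rows[6,8) x cols[0,4) = 2x4
Op 3 fold_up: fold axis h@7; visible region now rows[6,7) x cols[0,4) = 1x4
Op 4 cut(0, 2): punch at orig (6,2); cuts so far [(6, 2)]; region rows[6,7) x cols[0,4) = 1x4
Unfold 1 (reflect across h@7): 2 holes -> [(6, 2), (7, 2)]
Unfold 2 (reflect across h@6): 4 holes -> [(4, 2), (5, 2), (6, 2), (7, 2)]
Unfold 3 (reflect across h@4): 8 holes -> [(0, 2), (1, 2), (2, 2), (3, 2), (4, 2), (5, 2), (6, 2), (7, 2)]
Holes: [(0, 2), (1, 2), (2, 2), (3, 2), (4, 2), (5, 2), (6, 2), (7, 2)]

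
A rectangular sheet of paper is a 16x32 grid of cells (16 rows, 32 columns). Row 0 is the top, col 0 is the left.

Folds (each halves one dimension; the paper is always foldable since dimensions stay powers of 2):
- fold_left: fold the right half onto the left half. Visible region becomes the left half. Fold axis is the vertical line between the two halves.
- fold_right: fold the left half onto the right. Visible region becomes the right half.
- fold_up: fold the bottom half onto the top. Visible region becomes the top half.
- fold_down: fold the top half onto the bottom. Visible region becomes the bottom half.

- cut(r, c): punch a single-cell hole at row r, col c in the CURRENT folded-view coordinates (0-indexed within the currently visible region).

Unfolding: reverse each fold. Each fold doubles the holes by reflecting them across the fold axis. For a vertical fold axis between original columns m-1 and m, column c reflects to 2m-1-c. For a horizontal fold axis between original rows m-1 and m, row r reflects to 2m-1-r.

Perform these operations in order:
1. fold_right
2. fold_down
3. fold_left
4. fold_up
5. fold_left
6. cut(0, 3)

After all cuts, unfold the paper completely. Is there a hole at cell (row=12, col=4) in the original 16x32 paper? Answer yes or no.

Answer: no

Derivation:
Op 1 fold_right: fold axis v@16; visible region now rows[0,16) x cols[16,32) = 16x16
Op 2 fold_down: fold axis h@8; visible region now rows[8,16) x cols[16,32) = 8x16
Op 3 fold_left: fold axis v@24; visible region now rows[8,16) x cols[16,24) = 8x8
Op 4 fold_up: fold axis h@12; visible region now rows[8,12) x cols[16,24) = 4x8
Op 5 fold_left: fold axis v@20; visible region now rows[8,12) x cols[16,20) = 4x4
Op 6 cut(0, 3): punch at orig (8,19); cuts so far [(8, 19)]; region rows[8,12) x cols[16,20) = 4x4
Unfold 1 (reflect across v@20): 2 holes -> [(8, 19), (8, 20)]
Unfold 2 (reflect across h@12): 4 holes -> [(8, 19), (8, 20), (15, 19), (15, 20)]
Unfold 3 (reflect across v@24): 8 holes -> [(8, 19), (8, 20), (8, 27), (8, 28), (15, 19), (15, 20), (15, 27), (15, 28)]
Unfold 4 (reflect across h@8): 16 holes -> [(0, 19), (0, 20), (0, 27), (0, 28), (7, 19), (7, 20), (7, 27), (7, 28), (8, 19), (8, 20), (8, 27), (8, 28), (15, 19), (15, 20), (15, 27), (15, 28)]
Unfold 5 (reflect across v@16): 32 holes -> [(0, 3), (0, 4), (0, 11), (0, 12), (0, 19), (0, 20), (0, 27), (0, 28), (7, 3), (7, 4), (7, 11), (7, 12), (7, 19), (7, 20), (7, 27), (7, 28), (8, 3), (8, 4), (8, 11), (8, 12), (8, 19), (8, 20), (8, 27), (8, 28), (15, 3), (15, 4), (15, 11), (15, 12), (15, 19), (15, 20), (15, 27), (15, 28)]
Holes: [(0, 3), (0, 4), (0, 11), (0, 12), (0, 19), (0, 20), (0, 27), (0, 28), (7, 3), (7, 4), (7, 11), (7, 12), (7, 19), (7, 20), (7, 27), (7, 28), (8, 3), (8, 4), (8, 11), (8, 12), (8, 19), (8, 20), (8, 27), (8, 28), (15, 3), (15, 4), (15, 11), (15, 12), (15, 19), (15, 20), (15, 27), (15, 28)]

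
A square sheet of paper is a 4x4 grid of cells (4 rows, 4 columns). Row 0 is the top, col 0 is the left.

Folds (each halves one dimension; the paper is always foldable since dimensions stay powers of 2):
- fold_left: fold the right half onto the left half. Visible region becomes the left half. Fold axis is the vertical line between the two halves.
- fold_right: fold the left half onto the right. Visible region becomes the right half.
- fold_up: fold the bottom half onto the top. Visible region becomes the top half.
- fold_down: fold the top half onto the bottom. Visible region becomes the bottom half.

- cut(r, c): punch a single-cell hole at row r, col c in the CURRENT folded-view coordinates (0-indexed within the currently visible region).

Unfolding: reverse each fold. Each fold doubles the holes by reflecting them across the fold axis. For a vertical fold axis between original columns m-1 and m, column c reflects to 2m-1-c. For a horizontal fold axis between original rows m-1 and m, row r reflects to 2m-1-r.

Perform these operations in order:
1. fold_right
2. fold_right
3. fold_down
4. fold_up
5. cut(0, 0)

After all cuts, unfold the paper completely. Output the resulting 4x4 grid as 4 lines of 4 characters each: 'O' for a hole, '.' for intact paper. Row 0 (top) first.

Op 1 fold_right: fold axis v@2; visible region now rows[0,4) x cols[2,4) = 4x2
Op 2 fold_right: fold axis v@3; visible region now rows[0,4) x cols[3,4) = 4x1
Op 3 fold_down: fold axis h@2; visible region now rows[2,4) x cols[3,4) = 2x1
Op 4 fold_up: fold axis h@3; visible region now rows[2,3) x cols[3,4) = 1x1
Op 5 cut(0, 0): punch at orig (2,3); cuts so far [(2, 3)]; region rows[2,3) x cols[3,4) = 1x1
Unfold 1 (reflect across h@3): 2 holes -> [(2, 3), (3, 3)]
Unfold 2 (reflect across h@2): 4 holes -> [(0, 3), (1, 3), (2, 3), (3, 3)]
Unfold 3 (reflect across v@3): 8 holes -> [(0, 2), (0, 3), (1, 2), (1, 3), (2, 2), (2, 3), (3, 2), (3, 3)]
Unfold 4 (reflect across v@2): 16 holes -> [(0, 0), (0, 1), (0, 2), (0, 3), (1, 0), (1, 1), (1, 2), (1, 3), (2, 0), (2, 1), (2, 2), (2, 3), (3, 0), (3, 1), (3, 2), (3, 3)]

Answer: OOOO
OOOO
OOOO
OOOO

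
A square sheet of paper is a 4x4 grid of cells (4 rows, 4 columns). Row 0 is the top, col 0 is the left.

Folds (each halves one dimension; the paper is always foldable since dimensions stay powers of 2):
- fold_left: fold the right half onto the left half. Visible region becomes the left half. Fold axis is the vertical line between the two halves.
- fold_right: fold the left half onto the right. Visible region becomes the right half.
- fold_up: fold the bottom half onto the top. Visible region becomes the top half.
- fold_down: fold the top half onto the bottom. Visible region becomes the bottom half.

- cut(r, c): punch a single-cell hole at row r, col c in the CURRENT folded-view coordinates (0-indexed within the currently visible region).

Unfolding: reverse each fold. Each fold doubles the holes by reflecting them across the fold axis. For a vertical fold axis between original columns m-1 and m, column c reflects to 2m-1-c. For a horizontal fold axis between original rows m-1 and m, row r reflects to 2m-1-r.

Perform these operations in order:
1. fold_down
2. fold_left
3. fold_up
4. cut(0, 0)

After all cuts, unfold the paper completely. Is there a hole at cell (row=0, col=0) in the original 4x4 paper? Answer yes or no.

Answer: yes

Derivation:
Op 1 fold_down: fold axis h@2; visible region now rows[2,4) x cols[0,4) = 2x4
Op 2 fold_left: fold axis v@2; visible region now rows[2,4) x cols[0,2) = 2x2
Op 3 fold_up: fold axis h@3; visible region now rows[2,3) x cols[0,2) = 1x2
Op 4 cut(0, 0): punch at orig (2,0); cuts so far [(2, 0)]; region rows[2,3) x cols[0,2) = 1x2
Unfold 1 (reflect across h@3): 2 holes -> [(2, 0), (3, 0)]
Unfold 2 (reflect across v@2): 4 holes -> [(2, 0), (2, 3), (3, 0), (3, 3)]
Unfold 3 (reflect across h@2): 8 holes -> [(0, 0), (0, 3), (1, 0), (1, 3), (2, 0), (2, 3), (3, 0), (3, 3)]
Holes: [(0, 0), (0, 3), (1, 0), (1, 3), (2, 0), (2, 3), (3, 0), (3, 3)]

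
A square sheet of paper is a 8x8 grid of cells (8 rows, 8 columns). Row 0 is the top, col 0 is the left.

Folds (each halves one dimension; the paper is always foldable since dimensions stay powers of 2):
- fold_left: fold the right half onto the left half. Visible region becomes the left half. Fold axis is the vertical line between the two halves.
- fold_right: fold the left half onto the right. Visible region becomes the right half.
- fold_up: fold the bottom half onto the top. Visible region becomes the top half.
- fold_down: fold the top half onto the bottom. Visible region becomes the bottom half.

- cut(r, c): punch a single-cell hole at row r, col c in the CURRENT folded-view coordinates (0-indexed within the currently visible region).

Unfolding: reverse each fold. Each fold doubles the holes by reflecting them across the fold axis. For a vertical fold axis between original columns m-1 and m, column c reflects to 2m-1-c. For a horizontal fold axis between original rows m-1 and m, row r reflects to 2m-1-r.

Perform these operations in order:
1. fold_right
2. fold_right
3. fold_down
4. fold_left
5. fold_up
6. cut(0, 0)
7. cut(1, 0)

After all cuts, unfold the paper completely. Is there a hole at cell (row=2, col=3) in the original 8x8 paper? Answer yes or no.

Answer: yes

Derivation:
Op 1 fold_right: fold axis v@4; visible region now rows[0,8) x cols[4,8) = 8x4
Op 2 fold_right: fold axis v@6; visible region now rows[0,8) x cols[6,8) = 8x2
Op 3 fold_down: fold axis h@4; visible region now rows[4,8) x cols[6,8) = 4x2
Op 4 fold_left: fold axis v@7; visible region now rows[4,8) x cols[6,7) = 4x1
Op 5 fold_up: fold axis h@6; visible region now rows[4,6) x cols[6,7) = 2x1
Op 6 cut(0, 0): punch at orig (4,6); cuts so far [(4, 6)]; region rows[4,6) x cols[6,7) = 2x1
Op 7 cut(1, 0): punch at orig (5,6); cuts so far [(4, 6), (5, 6)]; region rows[4,6) x cols[6,7) = 2x1
Unfold 1 (reflect across h@6): 4 holes -> [(4, 6), (5, 6), (6, 6), (7, 6)]
Unfold 2 (reflect across v@7): 8 holes -> [(4, 6), (4, 7), (5, 6), (5, 7), (6, 6), (6, 7), (7, 6), (7, 7)]
Unfold 3 (reflect across h@4): 16 holes -> [(0, 6), (0, 7), (1, 6), (1, 7), (2, 6), (2, 7), (3, 6), (3, 7), (4, 6), (4, 7), (5, 6), (5, 7), (6, 6), (6, 7), (7, 6), (7, 7)]
Unfold 4 (reflect across v@6): 32 holes -> [(0, 4), (0, 5), (0, 6), (0, 7), (1, 4), (1, 5), (1, 6), (1, 7), (2, 4), (2, 5), (2, 6), (2, 7), (3, 4), (3, 5), (3, 6), (3, 7), (4, 4), (4, 5), (4, 6), (4, 7), (5, 4), (5, 5), (5, 6), (5, 7), (6, 4), (6, 5), (6, 6), (6, 7), (7, 4), (7, 5), (7, 6), (7, 7)]
Unfold 5 (reflect across v@4): 64 holes -> [(0, 0), (0, 1), (0, 2), (0, 3), (0, 4), (0, 5), (0, 6), (0, 7), (1, 0), (1, 1), (1, 2), (1, 3), (1, 4), (1, 5), (1, 6), (1, 7), (2, 0), (2, 1), (2, 2), (2, 3), (2, 4), (2, 5), (2, 6), (2, 7), (3, 0), (3, 1), (3, 2), (3, 3), (3, 4), (3, 5), (3, 6), (3, 7), (4, 0), (4, 1), (4, 2), (4, 3), (4, 4), (4, 5), (4, 6), (4, 7), (5, 0), (5, 1), (5, 2), (5, 3), (5, 4), (5, 5), (5, 6), (5, 7), (6, 0), (6, 1), (6, 2), (6, 3), (6, 4), (6, 5), (6, 6), (6, 7), (7, 0), (7, 1), (7, 2), (7, 3), (7, 4), (7, 5), (7, 6), (7, 7)]
Holes: [(0, 0), (0, 1), (0, 2), (0, 3), (0, 4), (0, 5), (0, 6), (0, 7), (1, 0), (1, 1), (1, 2), (1, 3), (1, 4), (1, 5), (1, 6), (1, 7), (2, 0), (2, 1), (2, 2), (2, 3), (2, 4), (2, 5), (2, 6), (2, 7), (3, 0), (3, 1), (3, 2), (3, 3), (3, 4), (3, 5), (3, 6), (3, 7), (4, 0), (4, 1), (4, 2), (4, 3), (4, 4), (4, 5), (4, 6), (4, 7), (5, 0), (5, 1), (5, 2), (5, 3), (5, 4), (5, 5), (5, 6), (5, 7), (6, 0), (6, 1), (6, 2), (6, 3), (6, 4), (6, 5), (6, 6), (6, 7), (7, 0), (7, 1), (7, 2), (7, 3), (7, 4), (7, 5), (7, 6), (7, 7)]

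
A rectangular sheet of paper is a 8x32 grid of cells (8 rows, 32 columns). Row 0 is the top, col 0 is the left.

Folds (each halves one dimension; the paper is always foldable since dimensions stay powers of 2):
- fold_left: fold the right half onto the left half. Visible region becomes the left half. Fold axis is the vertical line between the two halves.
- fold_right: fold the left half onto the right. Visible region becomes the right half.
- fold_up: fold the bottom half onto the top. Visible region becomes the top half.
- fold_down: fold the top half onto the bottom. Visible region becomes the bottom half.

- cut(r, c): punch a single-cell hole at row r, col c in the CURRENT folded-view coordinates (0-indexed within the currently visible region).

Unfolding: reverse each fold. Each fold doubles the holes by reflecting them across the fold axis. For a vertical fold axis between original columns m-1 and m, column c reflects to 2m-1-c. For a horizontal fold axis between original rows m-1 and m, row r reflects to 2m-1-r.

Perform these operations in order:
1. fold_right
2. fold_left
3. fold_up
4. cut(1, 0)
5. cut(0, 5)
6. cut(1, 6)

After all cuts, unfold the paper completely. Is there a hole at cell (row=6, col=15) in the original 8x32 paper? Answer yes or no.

Op 1 fold_right: fold axis v@16; visible region now rows[0,8) x cols[16,32) = 8x16
Op 2 fold_left: fold axis v@24; visible region now rows[0,8) x cols[16,24) = 8x8
Op 3 fold_up: fold axis h@4; visible region now rows[0,4) x cols[16,24) = 4x8
Op 4 cut(1, 0): punch at orig (1,16); cuts so far [(1, 16)]; region rows[0,4) x cols[16,24) = 4x8
Op 5 cut(0, 5): punch at orig (0,21); cuts so far [(0, 21), (1, 16)]; region rows[0,4) x cols[16,24) = 4x8
Op 6 cut(1, 6): punch at orig (1,22); cuts so far [(0, 21), (1, 16), (1, 22)]; region rows[0,4) x cols[16,24) = 4x8
Unfold 1 (reflect across h@4): 6 holes -> [(0, 21), (1, 16), (1, 22), (6, 16), (6, 22), (7, 21)]
Unfold 2 (reflect across v@24): 12 holes -> [(0, 21), (0, 26), (1, 16), (1, 22), (1, 25), (1, 31), (6, 16), (6, 22), (6, 25), (6, 31), (7, 21), (7, 26)]
Unfold 3 (reflect across v@16): 24 holes -> [(0, 5), (0, 10), (0, 21), (0, 26), (1, 0), (1, 6), (1, 9), (1, 15), (1, 16), (1, 22), (1, 25), (1, 31), (6, 0), (6, 6), (6, 9), (6, 15), (6, 16), (6, 22), (6, 25), (6, 31), (7, 5), (7, 10), (7, 21), (7, 26)]
Holes: [(0, 5), (0, 10), (0, 21), (0, 26), (1, 0), (1, 6), (1, 9), (1, 15), (1, 16), (1, 22), (1, 25), (1, 31), (6, 0), (6, 6), (6, 9), (6, 15), (6, 16), (6, 22), (6, 25), (6, 31), (7, 5), (7, 10), (7, 21), (7, 26)]

Answer: yes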